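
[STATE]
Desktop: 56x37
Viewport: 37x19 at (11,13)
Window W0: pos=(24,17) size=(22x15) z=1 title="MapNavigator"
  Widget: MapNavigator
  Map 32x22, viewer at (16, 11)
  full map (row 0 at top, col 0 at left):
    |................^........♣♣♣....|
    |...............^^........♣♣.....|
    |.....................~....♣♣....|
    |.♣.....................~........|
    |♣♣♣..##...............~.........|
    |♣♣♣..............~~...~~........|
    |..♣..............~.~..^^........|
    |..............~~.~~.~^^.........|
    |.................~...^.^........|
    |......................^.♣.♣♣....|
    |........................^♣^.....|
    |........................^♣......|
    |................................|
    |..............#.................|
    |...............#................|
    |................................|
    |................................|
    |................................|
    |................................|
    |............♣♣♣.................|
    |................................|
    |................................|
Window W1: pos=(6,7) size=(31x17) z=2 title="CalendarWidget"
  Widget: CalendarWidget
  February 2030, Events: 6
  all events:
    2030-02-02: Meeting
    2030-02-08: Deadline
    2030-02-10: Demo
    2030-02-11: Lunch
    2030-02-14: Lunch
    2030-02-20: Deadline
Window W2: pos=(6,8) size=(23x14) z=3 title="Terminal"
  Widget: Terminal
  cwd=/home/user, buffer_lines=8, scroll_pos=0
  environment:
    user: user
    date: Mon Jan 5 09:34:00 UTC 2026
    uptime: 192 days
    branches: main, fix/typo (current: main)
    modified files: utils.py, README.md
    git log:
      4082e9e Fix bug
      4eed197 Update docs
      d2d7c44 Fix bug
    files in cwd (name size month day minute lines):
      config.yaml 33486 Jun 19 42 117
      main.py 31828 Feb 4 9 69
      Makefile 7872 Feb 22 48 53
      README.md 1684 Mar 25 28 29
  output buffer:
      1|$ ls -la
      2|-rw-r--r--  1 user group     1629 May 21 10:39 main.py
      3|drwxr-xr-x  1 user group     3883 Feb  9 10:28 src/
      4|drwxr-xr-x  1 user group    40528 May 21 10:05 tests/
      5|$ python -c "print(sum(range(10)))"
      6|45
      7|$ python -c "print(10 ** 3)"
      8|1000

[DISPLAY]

r-xr-x  1 user gr┃       ┃           
r-xr-x  1 user gr┃       ┃           
thon -c "print(su┃       ┃           
                 ┃       ┃           
thon -c "print(10┃       ┃━━━━━━━━┓  
                 ┃       ┃r       ┃  
                 ┃       ┃────────┨  
                 ┃       ┃.~..^^..┃  
━━━━━━━━━━━━━━━━━┛       ┃~.~^^...┃  
                         ┃...^.^..┃  
━━━━━━━━━━━━━━━━━━━━━━━━━┛....^.♣.┃  
             ┃..................^♣┃  
             ┃..........@.......^♣┃  
             ┃....................┃  
             ┃........#...........┃  
             ┃.........#..........┃  
             ┃....................┃  
             ┃....................┃  
             ┗━━━━━━━━━━━━━━━━━━━━┛  


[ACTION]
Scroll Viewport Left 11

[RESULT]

      ┃drwxr-xr-x  1 user gr┃       ┃
      ┃drwxr-xr-x  1 user gr┃       ┃
      ┃$ python -c "print(su┃       ┃
      ┃45                   ┃       ┃
      ┃$ python -c "print(10┃       ┃
      ┃1000                 ┃       ┃
      ┃$ █                  ┃       ┃
      ┃                     ┃       ┃
      ┗━━━━━━━━━━━━━━━━━━━━━┛       ┃
      ┃                             ┃
      ┗━━━━━━━━━━━━━━━━━━━━━━━━━━━━━┛
                        ┃............
                        ┃..........@.
                        ┃............
                        ┃........#...
                        ┃.........#..
                        ┃............
                        ┃............
                        ┗━━━━━━━━━━━━


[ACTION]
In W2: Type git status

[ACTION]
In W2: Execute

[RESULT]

      ┃1000                 ┃       ┃
      ┃$ git status         ┃       ┃
      ┃On branch main       ┃       ┃
      ┃Changes not staged fo┃       ┃
      ┃                     ┃       ┃
      ┃        modified:   u┃       ┃
      ┃        modified:   R┃       ┃
      ┃$ █                  ┃       ┃
      ┗━━━━━━━━━━━━━━━━━━━━━┛       ┃
      ┃                             ┃
      ┗━━━━━━━━━━━━━━━━━━━━━━━━━━━━━┛
                        ┃............
                        ┃..........@.
                        ┃............
                        ┃........#...
                        ┃.........#..
                        ┃............
                        ┃............
                        ┗━━━━━━━━━━━━


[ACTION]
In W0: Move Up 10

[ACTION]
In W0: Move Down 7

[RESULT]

      ┃1000                 ┃       ┃
      ┃$ git status         ┃       ┃
      ┃On branch main       ┃       ┃
      ┃Changes not staged fo┃       ┃
      ┃                     ┃       ┃
      ┃        modified:   u┃       ┃
      ┃        modified:   R┃       ┃
      ┃$ █                  ┃       ┃
      ┗━━━━━━━━━━━━━━━━━━━━━┛       ┃
      ┃                             ┃
      ┗━━━━━━━━━━━━━━━━━━━━━━━━━━━━━┛
                        ┃........~~.~
                        ┃..........@~
                        ┃............
                        ┃............
                        ┃............
                        ┃............
                        ┃........#...
                        ┗━━━━━━━━━━━━


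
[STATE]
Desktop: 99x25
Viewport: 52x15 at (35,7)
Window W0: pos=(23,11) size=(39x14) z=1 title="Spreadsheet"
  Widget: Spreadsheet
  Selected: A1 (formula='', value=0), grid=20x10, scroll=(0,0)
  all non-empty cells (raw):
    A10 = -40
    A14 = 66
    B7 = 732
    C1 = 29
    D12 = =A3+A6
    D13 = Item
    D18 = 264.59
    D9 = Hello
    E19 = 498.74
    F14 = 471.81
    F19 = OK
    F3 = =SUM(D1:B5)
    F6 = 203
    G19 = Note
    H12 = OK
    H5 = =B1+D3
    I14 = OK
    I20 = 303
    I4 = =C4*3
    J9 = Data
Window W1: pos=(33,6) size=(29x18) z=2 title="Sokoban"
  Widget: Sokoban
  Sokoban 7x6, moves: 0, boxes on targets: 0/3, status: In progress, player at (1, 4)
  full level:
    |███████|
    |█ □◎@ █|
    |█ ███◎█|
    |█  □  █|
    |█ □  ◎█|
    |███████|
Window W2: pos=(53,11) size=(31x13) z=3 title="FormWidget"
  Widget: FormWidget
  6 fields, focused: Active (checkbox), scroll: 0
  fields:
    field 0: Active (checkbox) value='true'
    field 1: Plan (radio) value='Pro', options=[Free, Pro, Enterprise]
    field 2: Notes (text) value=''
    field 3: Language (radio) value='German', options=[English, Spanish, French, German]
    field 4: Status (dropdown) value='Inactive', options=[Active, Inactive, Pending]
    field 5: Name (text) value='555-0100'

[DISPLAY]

Sokoban                   ┃                         
──────────────────────────┨                         
██████                    ┃                         
 □◎@ █                    ┃                         
 ███◎█            ┏━━━━━━━━━━━━━━━━━━━━━━━━━━━━━┓   
  □  █            ┃ FormWidget                  ┃   
 □  ◎█            ┠─────────────────────────────┨   
██████            ┃> Active:     [x]            ┃   
oves: 0  0/3      ┃  Plan:       ( ) Free  (●) P┃   
                  ┃  Notes:      [             ]┃   
                  ┃  Language:   ( ) English  ( ┃   
                  ┃  Status:     [Inactive    ▼]┃   
                  ┃  Name:       [555-0100     ]┃   
                  ┃                             ┃   
                  ┃                             ┃   


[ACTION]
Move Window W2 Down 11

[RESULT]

Sokoban                   ┃                         
──────────────────────────┨                         
██████                    ┃                         
 □◎@ █                    ┃                         
 ███◎█                    ┃                         
  □  █            ┏━━━━━━━━━━━━━━━━━━━━━━━━━━━━━┓   
 □  ◎█            ┃ FormWidget                  ┃   
██████            ┠─────────────────────────────┨   
oves: 0  0/3      ┃> Active:     [x]            ┃   
                  ┃  Plan:       ( ) Free  (●) P┃   
                  ┃  Notes:      [             ]┃   
                  ┃  Language:   ( ) English  ( ┃   
                  ┃  Status:     [Inactive    ▼]┃   
                  ┃  Name:       [555-0100     ]┃   
                  ┃                             ┃   


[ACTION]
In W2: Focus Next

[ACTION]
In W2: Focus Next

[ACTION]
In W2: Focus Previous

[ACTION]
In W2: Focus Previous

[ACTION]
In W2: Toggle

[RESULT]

Sokoban                   ┃                         
──────────────────────────┨                         
██████                    ┃                         
 □◎@ █                    ┃                         
 ███◎█                    ┃                         
  □  █            ┏━━━━━━━━━━━━━━━━━━━━━━━━━━━━━┓   
 □  ◎█            ┃ FormWidget                  ┃   
██████            ┠─────────────────────────────┨   
oves: 0  0/3      ┃> Active:     [ ]            ┃   
                  ┃  Plan:       ( ) Free  (●) P┃   
                  ┃  Notes:      [             ]┃   
                  ┃  Language:   ( ) English  ( ┃   
                  ┃  Status:     [Inactive    ▼]┃   
                  ┃  Name:       [555-0100     ]┃   
                  ┃                             ┃   


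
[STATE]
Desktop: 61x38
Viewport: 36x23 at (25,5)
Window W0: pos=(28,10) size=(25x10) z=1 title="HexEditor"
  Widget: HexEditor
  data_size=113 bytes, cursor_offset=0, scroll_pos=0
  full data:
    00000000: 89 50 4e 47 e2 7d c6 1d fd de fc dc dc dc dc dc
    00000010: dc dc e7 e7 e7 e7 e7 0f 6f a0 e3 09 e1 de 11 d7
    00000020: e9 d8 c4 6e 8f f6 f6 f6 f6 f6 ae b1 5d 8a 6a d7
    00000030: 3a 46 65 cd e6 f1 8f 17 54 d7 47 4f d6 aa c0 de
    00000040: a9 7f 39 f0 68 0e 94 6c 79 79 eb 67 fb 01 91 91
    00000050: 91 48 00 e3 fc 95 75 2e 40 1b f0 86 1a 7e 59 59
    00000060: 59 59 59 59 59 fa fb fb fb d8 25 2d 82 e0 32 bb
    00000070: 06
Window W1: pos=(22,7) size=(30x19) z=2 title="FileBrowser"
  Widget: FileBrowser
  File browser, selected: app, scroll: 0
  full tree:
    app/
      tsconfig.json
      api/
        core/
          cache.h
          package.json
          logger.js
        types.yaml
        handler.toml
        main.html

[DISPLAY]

                                    
                                    
━━━━━━━━━━━━━━━━━━━━━━━━━━┓         
ileBrowser                ┃         
──────────────────────────┨         
[-] app/                  ┃┓        
  tsconfig.json           ┃┃        
  [+] api/                ┃┨        
                          ┃┃        
                          ┃┃        
                          ┃┃        
                          ┃┃        
                          ┃┃        
                          ┃┃        
                          ┃┛        
                          ┃         
                          ┃         
                          ┃         
                          ┃         
                          ┃         
━━━━━━━━━━━━━━━━━━━━━━━━━━┛         
                                    
                                    


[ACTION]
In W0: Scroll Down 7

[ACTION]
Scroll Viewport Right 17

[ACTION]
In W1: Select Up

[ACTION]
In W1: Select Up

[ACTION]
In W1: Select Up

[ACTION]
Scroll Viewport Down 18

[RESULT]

                          ┃┃        
                          ┃┃        
                          ┃┃        
                          ┃┃        
                          ┃┛        
                          ┃         
                          ┃         
                          ┃         
                          ┃         
                          ┃         
━━━━━━━━━━━━━━━━━━━━━━━━━━┛         
                                    
                                    
                                    
                                    
                                    
                                    
                                    
                                    
                                    
                                    
                                    
                                    


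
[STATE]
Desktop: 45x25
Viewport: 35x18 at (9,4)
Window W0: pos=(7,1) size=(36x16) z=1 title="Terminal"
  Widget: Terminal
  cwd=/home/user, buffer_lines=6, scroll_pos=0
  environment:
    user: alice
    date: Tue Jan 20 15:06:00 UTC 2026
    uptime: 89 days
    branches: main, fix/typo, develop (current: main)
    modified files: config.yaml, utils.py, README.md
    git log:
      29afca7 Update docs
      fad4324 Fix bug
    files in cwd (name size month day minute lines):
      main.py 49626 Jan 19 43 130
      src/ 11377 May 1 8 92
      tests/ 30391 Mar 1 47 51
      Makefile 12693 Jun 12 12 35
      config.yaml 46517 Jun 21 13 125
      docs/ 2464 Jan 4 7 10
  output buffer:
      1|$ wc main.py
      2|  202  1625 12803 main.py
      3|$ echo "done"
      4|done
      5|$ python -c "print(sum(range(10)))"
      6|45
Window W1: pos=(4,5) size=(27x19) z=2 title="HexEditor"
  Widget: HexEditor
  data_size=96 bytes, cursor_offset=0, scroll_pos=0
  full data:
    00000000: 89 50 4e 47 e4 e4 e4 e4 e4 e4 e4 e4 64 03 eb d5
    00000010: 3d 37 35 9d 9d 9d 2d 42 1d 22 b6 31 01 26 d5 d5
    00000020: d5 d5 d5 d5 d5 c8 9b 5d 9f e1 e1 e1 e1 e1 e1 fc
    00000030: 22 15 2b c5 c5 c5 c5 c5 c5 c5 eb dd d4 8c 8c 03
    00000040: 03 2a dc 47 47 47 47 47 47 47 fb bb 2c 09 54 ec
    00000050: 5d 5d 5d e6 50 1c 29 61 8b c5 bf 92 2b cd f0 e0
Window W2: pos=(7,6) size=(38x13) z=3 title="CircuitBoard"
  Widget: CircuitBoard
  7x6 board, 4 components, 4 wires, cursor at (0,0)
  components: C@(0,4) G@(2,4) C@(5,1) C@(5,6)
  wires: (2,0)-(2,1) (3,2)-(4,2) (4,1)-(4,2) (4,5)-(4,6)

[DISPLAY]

 wc main.py                      ┃ 
━━━━━━━━━━━━━━━━━━━━━┓py         ┃ 
━━━━━━━━━━━━━━━━━━━━━━━━━━━━━━━━━━━
CircuitBoard                       
───────────────────────────────────
  0 1 2 3 4 5 6                    
  [.]              C               
                                   
                                   
                                   
   · ─ ·           G               
                                   
           ·                       
           │                       
━━━━━━━━━━━━━━━━━━━━━━━━━━━━━━━━━━━
                     ┃             
                     ┃             
                     ┃             


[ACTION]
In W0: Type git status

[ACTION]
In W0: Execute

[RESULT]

 echo "done"                     ┃ 
━━━━━━━━━━━━━━━━━━━━━┓           ┃ 
━━━━━━━━━━━━━━━━━━━━━━━━━━━━━━━━━━━
CircuitBoard                       
───────────────────────────────────
  0 1 2 3 4 5 6                    
  [.]              C               
                                   
                                   
                                   
   · ─ ·           G               
                                   
           ·                       
           │                       
━━━━━━━━━━━━━━━━━━━━━━━━━━━━━━━━━━━
                     ┃             
                     ┃             
                     ┃             


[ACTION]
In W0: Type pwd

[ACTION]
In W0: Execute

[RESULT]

 python -c "print(sum(range(10)))┃ 
━━━━━━━━━━━━━━━━━━━━━┓           ┃ 
━━━━━━━━━━━━━━━━━━━━━━━━━━━━━━━━━━━
CircuitBoard                       
───────────────────────────────────
  0 1 2 3 4 5 6                    
  [.]              C               
                                   
                                   
                                   
   · ─ ·           G               
                                   
           ·                       
           │                       
━━━━━━━━━━━━━━━━━━━━━━━━━━━━━━━━━━━
                     ┃             
                     ┃             
                     ┃             


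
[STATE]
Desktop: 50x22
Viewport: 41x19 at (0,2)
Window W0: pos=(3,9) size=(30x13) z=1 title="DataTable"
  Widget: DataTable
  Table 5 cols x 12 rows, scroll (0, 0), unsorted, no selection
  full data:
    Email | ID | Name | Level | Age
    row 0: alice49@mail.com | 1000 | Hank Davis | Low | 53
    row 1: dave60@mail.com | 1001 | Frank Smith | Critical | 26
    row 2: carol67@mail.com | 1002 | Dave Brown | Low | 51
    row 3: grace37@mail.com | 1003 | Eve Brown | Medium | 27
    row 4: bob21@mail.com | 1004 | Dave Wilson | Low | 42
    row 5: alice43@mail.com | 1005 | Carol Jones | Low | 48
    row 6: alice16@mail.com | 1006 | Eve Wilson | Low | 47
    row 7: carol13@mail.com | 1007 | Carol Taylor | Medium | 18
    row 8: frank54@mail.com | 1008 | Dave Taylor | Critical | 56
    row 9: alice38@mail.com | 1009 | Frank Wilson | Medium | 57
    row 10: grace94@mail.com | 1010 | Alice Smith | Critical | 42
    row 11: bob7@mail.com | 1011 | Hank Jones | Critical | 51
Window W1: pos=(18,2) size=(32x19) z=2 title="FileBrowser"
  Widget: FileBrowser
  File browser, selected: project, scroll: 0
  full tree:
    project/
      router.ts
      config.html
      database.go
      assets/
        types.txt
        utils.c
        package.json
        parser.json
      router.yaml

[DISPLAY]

                  ┏━━━━━━━━━━━━━━━━━━━━━━
                  ┃ FileBrowser          
                  ┠──────────────────────
                  ┃> [-] project/        
                  ┃    router.ts         
                  ┃    config.html       
                  ┃    database.go       
   ┏━━━━━━━━━━━━━━┃    [+] assets/       
   ┃ DataTable    ┃    router.yaml       
   ┠──────────────┃                      
   ┃Email         ┃                      
   ┃──────────────┃                      
   ┃alice49@mail.c┃                      
   ┃dave60@mail.co┃                      
   ┃carol67@mail.c┃                      
   ┃grace37@mail.c┃                      
   ┃bob21@mail.com┃                      
   ┃alice43@mail.c┃                      
   ┃alice16@mail.c┗━━━━━━━━━━━━━━━━━━━━━━


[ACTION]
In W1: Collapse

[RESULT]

                  ┏━━━━━━━━━━━━━━━━━━━━━━
                  ┃ FileBrowser          
                  ┠──────────────────────
                  ┃> [+] project/        
                  ┃                      
                  ┃                      
                  ┃                      
   ┏━━━━━━━━━━━━━━┃                      
   ┃ DataTable    ┃                      
   ┠──────────────┃                      
   ┃Email         ┃                      
   ┃──────────────┃                      
   ┃alice49@mail.c┃                      
   ┃dave60@mail.co┃                      
   ┃carol67@mail.c┃                      
   ┃grace37@mail.c┃                      
   ┃bob21@mail.com┃                      
   ┃alice43@mail.c┃                      
   ┃alice16@mail.c┗━━━━━━━━━━━━━━━━━━━━━━


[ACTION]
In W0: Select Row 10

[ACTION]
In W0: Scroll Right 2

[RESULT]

                  ┏━━━━━━━━━━━━━━━━━━━━━━
                  ┃ FileBrowser          
                  ┠──────────────────────
                  ┃> [+] project/        
                  ┃                      
                  ┃                      
                  ┃                      
   ┏━━━━━━━━━━━━━━┃                      
   ┃ DataTable    ┃                      
   ┠──────────────┃                      
   ┃ail           ┃                      
   ┃──────────────┃                      
   ┃ice49@mail.com┃                      
   ┃ve60@mail.com ┃                      
   ┃rol67@mail.com┃                      
   ┃ace37@mail.com┃                      
   ┃b21@mail.com  ┃                      
   ┃ice43@mail.com┃                      
   ┃ice16@mail.com┗━━━━━━━━━━━━━━━━━━━━━━


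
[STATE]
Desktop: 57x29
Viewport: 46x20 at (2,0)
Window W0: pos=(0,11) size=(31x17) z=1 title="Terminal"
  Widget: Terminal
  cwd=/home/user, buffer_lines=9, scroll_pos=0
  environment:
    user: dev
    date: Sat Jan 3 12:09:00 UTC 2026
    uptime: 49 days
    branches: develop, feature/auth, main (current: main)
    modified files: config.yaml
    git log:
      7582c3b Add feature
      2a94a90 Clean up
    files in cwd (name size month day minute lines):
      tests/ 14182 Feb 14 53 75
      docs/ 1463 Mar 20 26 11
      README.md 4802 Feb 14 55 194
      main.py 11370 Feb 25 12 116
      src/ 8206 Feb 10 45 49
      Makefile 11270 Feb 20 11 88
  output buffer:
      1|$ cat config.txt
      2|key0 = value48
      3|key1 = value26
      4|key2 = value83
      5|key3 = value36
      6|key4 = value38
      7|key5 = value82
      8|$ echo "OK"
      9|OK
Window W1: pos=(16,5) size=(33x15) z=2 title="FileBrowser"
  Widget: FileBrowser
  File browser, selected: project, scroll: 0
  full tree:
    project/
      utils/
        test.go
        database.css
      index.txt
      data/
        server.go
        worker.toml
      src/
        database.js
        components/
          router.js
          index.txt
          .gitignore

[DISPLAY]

                                              
                                              
                                              
                                              
                                              
              ┏━━━━━━━━━━━━━━━━━━━━━━━━━━━━━━━
              ┃ FileBrowser                   
              ┠───────────────────────────────
              ┃> [-] project/                 
              ┃    [+] utils/                 
              ┃    index.txt                  
━━━━━━━━━━━━━━┃    [+] data/                  
Terminal      ┃    [+] src/                   
──────────────┃                               
 cat config.tx┃                               
ey0 = value48 ┃                               
ey1 = value26 ┃                               
ey2 = value83 ┃                               
ey3 = value36 ┃                               
ey4 = value38 ┗━━━━━━━━━━━━━━━━━━━━━━━━━━━━━━━


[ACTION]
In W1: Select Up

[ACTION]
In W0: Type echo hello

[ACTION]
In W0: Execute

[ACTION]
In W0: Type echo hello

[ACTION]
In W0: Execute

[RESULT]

                                              
                                              
                                              
                                              
                                              
              ┏━━━━━━━━━━━━━━━━━━━━━━━━━━━━━━━
              ┃ FileBrowser                   
              ┠───────────────────────────────
              ┃> [-] project/                 
              ┃    [+] utils/                 
              ┃    index.txt                  
━━━━━━━━━━━━━━┃    [+] data/                  
Terminal      ┃    [+] src/                   
──────────────┃                               
ey0 = value48 ┃                               
ey1 = value26 ┃                               
ey2 = value83 ┃                               
ey3 = value36 ┃                               
ey4 = value38 ┃                               
ey5 = value82 ┗━━━━━━━━━━━━━━━━━━━━━━━━━━━━━━━


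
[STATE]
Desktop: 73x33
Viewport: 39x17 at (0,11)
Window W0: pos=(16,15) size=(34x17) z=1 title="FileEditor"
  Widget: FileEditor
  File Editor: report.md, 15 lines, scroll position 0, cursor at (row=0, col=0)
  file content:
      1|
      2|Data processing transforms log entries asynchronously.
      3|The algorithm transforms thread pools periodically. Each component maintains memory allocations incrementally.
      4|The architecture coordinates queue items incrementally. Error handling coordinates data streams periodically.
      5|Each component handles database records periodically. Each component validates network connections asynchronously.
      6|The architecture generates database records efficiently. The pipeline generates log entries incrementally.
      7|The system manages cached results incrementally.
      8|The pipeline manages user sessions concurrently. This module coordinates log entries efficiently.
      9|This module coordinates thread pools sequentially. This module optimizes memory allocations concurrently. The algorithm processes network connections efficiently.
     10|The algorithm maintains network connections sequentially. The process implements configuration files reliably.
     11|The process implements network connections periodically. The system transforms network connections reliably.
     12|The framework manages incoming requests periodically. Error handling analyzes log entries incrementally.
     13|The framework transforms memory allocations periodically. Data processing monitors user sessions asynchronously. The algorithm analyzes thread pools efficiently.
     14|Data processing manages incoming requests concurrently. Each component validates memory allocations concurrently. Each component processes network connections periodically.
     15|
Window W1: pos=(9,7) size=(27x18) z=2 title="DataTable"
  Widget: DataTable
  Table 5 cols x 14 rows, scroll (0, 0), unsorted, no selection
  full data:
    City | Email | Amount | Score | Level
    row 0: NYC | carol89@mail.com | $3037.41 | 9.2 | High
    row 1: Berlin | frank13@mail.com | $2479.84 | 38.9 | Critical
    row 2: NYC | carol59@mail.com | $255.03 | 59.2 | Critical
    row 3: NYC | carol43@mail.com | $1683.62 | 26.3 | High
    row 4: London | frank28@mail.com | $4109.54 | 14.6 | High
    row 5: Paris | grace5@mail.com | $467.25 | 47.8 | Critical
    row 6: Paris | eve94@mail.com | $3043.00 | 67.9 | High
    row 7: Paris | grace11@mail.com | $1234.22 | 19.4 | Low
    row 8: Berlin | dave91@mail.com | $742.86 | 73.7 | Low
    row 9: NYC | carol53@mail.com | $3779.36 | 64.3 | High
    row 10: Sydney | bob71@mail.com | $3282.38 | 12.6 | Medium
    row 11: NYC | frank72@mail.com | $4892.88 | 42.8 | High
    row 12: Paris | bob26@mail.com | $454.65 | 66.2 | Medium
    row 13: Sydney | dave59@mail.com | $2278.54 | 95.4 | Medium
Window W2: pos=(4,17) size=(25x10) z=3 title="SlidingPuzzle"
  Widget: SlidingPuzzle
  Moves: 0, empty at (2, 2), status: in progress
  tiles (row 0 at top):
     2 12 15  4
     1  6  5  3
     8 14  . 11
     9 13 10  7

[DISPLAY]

         ┃──────┼────────────────┼─┃   
         ┃NYC   │carol89@mail.com│$┃   
         ┃Berlin│frank13@mail.com│$┃   
         ┃NYC   │carol59@mail.com│$┃   
         ┃NYC   │carol43@mail.com│$┃━━━
         ┃London│frank28@mail.com│$┃   
    ┏━━━━━━━━━━━━━━━━━━━━━━━┓com │$┃───
    ┃ SlidingPuzzle         ┃om  │$┃   
    ┠───────────────────────┨.com│$┃nsf
    ┃┌────┬────┬────┬────┐  ┃com │$┃for
    ┃│  2 │ 12 │ 15 │  4 │  ┃.com│$┃ord
    ┃├────┼────┼────┼────┤  ┃om  │$┃les
    ┃│  1 │  6 │  5 │  3 │  ┃.com│$┃ner
    ┃├────┼────┼────┼────┤  ┃━━━━━━┛cac
    ┃│  8 │ 14 │    │ 11 │  ┃ manages u
    ┗━━━━━━━━━━━━━━━━━━━━━━━┛coordinate
                ┃The algorithm maintain


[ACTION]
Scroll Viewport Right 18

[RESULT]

───────────────┼─┃                     
arol89@mail.com│$┃                     
rank13@mail.com│$┃                     
arol59@mail.com│$┃                     
arol43@mail.com│$┃━━━━━━━━━━━━━┓       
rank28@mail.com│$┃             ┃       
━━━━━━━━━━┓com │$┃─────────────┨       
e         ┃om  │$┃            ▲┃       
──────────┨.com│$┃nsforms log █┃       
──┬────┐  ┃com │$┃forms thread░┃       
5 │  4 │  ┃.com│$┃ordinates qu░┃       
──┼────┤  ┃om  │$┃les database░┃       
5 │  3 │  ┃.com│$┃nerates data░┃       
──┼────┤  ┃━━━━━━┛cached resul░┃       
  │ 11 │  ┃ manages user sessi░┃       
━━━━━━━━━━┛coordinates thread ░┃       
he algorithm maintains network░┃       


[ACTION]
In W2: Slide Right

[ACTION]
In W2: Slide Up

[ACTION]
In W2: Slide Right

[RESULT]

───────────────┼─┃                     
arol89@mail.com│$┃                     
rank13@mail.com│$┃                     
arol59@mail.com│$┃                     
arol43@mail.com│$┃━━━━━━━━━━━━━┓       
rank28@mail.com│$┃             ┃       
━━━━━━━━━━┓com │$┃─────────────┨       
e         ┃om  │$┃            ▲┃       
──────────┨.com│$┃nsforms log █┃       
──┬────┐  ┃com │$┃forms thread░┃       
5 │  4 │  ┃.com│$┃ordinates qu░┃       
──┼────┤  ┃om  │$┃les database░┃       
5 │  3 │  ┃.com│$┃nerates data░┃       
──┼────┤  ┃━━━━━━┛cached resul░┃       
4 │ 11 │  ┃ manages user sessi░┃       
━━━━━━━━━━┛coordinates thread ░┃       
he algorithm maintains network░┃       


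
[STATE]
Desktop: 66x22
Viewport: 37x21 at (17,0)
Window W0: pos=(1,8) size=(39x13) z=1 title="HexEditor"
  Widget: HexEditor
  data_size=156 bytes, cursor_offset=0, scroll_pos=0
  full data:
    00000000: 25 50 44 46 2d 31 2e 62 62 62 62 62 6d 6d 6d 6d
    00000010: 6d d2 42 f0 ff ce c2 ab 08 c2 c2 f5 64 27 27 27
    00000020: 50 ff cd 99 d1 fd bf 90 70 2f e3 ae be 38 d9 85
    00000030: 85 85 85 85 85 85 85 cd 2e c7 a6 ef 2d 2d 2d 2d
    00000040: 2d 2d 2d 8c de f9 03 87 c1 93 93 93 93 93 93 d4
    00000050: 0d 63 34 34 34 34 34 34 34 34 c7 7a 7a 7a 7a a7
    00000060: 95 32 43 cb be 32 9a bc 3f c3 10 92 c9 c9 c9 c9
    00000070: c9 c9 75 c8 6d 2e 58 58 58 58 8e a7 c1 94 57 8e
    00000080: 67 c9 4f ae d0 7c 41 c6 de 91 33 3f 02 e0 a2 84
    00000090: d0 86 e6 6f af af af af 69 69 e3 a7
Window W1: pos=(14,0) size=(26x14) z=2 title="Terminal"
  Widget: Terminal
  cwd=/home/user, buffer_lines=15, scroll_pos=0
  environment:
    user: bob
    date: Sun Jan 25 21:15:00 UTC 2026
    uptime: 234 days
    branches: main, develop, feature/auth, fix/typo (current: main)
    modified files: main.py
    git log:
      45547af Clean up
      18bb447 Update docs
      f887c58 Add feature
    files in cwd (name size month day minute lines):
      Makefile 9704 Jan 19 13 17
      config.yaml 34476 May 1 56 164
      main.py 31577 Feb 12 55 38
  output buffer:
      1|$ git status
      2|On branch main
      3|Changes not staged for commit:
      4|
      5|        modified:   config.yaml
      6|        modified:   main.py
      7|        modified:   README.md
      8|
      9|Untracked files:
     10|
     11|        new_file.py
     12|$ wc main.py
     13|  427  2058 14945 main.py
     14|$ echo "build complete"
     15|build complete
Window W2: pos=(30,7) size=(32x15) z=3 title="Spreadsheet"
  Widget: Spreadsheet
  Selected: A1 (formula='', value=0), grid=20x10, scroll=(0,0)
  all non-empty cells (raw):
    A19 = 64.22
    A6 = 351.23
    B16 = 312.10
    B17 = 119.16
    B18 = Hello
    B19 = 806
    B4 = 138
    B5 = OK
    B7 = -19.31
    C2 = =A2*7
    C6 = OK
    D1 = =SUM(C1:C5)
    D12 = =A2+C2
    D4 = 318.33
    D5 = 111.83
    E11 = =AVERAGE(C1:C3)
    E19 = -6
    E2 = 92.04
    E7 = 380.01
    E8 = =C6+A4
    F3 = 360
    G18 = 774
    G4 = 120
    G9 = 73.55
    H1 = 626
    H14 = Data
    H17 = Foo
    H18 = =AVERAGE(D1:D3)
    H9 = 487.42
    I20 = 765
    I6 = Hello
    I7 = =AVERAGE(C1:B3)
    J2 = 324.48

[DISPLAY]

━━━━━━━━━━━━━━━━━━━━━━┓              
erminal               ┃              
──────────────────────┨              
git status            ┃              
 branch main          ┃              
anges not staged for c┃              
                      ┃              
      modifie┏━━━━━━━━━━━━━━━━━━━━━━━
      modifie┃ Spreadsheet           
      modifie┠───────────────────────
             ┃A1:                    
tracked files┃       A       B       
             ┃-----------------------
━━━━━━━━━━━━━┃  1      [0]       0   
 85 85 85 85 ┃  2        0       0   
 2d 8c de f9 ┃  3        0       0   
 34 34 34 34 ┃  4        0     138   
 43 cb be 32 ┃  5        0OK         
 75 c8 6d 2e ┃  6   351.23       0OK 
 4f ae d0 7c ┃  7        0  -19.31   
━━━━━━━━━━━━━┃  8        0       0   


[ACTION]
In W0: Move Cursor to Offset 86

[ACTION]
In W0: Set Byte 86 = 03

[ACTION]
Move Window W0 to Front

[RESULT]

━━━━━━━━━━━━━━━━━━━━━━┓              
erminal               ┃              
──────────────────────┨              
git status            ┃              
 branch main          ┃              
anges not staged for c┃              
                      ┃              
      modifie┏━━━━━━━━━━━━━━━━━━━━━━━
━━━━━━━━━━━━━━━━━━━━━━┓eet           
                      ┃──────────────
──────────────────────┨              
 44 46 2d 31 2e 62  62┃      B       
 42 f0 ff ce c2 ab  08┃--------------
 cd 99 d1 fd bf 90  70┃[0]       0   
 85 85 85 85 85 cd  2e┃  0       0   
 2d 8c de f9 03 87  c1┃  0       0   
 34 34 34 34 03 34  34┃  0     138   
 43 cb be 32 9a bc  3f┃  0OK         
 75 c8 6d 2e 58 58  58┃.23       0OK 
 4f ae d0 7c 41 c6  de┃  0  -19.31   
━━━━━━━━━━━━━━━━━━━━━━┛  0       0   


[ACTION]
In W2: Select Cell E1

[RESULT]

━━━━━━━━━━━━━━━━━━━━━━┓              
erminal               ┃              
──────────────────────┨              
git status            ┃              
 branch main          ┃              
anges not staged for c┃              
                      ┃              
      modifie┏━━━━━━━━━━━━━━━━━━━━━━━
━━━━━━━━━━━━━━━━━━━━━━┓eet           
                      ┃──────────────
──────────────────────┨              
 44 46 2d 31 2e 62  62┃      B       
 42 f0 ff ce c2 ab  08┃--------------
 cd 99 d1 fd bf 90  70┃  0       0   
 85 85 85 85 85 cd  2e┃  0       0   
 2d 8c de f9 03 87  c1┃  0       0   
 34 34 34 34 03 34  34┃  0     138   
 43 cb be 32 9a bc  3f┃  0OK         
 75 c8 6d 2e 58 58  58┃.23       0OK 
 4f ae d0 7c 41 c6  de┃  0  -19.31   
━━━━━━━━━━━━━━━━━━━━━━┛  0       0   


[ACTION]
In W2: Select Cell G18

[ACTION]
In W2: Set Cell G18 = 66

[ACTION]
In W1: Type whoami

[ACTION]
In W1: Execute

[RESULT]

━━━━━━━━━━━━━━━━━━━━━━┓              
erminal               ┃              
──────────────────────┨              
tracked files:        ┃              
                      ┃              
      new_file.py     ┃              
wc main.py            ┃              
427  2058 149┏━━━━━━━━━━━━━━━━━━━━━━━
━━━━━━━━━━━━━━━━━━━━━━┓eet           
                      ┃──────────────
──────────────────────┨              
 44 46 2d 31 2e 62  62┃      B       
 42 f0 ff ce c2 ab  08┃--------------
 cd 99 d1 fd bf 90  70┃  0       0   
 85 85 85 85 85 cd  2e┃  0       0   
 2d 8c de f9 03 87  c1┃  0       0   
 34 34 34 34 03 34  34┃  0     138   
 43 cb be 32 9a bc  3f┃  0OK         
 75 c8 6d 2e 58 58  58┃.23       0OK 
 4f ae d0 7c 41 c6  de┃  0  -19.31   
━━━━━━━━━━━━━━━━━━━━━━┛  0       0   


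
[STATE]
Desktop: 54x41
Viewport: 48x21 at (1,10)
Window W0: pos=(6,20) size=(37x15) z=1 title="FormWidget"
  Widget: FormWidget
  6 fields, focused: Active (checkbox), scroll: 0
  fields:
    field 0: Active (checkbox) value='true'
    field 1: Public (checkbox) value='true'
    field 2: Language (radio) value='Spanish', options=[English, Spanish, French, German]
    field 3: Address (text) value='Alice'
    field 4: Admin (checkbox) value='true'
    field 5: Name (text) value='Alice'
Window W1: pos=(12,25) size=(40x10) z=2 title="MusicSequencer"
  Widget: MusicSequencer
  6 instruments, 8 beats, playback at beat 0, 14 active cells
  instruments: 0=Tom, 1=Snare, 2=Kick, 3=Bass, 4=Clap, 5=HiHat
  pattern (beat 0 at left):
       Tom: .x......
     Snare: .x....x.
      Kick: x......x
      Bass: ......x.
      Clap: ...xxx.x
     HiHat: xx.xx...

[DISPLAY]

                                                
                                                
                                                
                                                
                                                
                                                
                                                
                                                
                                                
                                                
     ┏━━━━━━━━━━━━━━━━━━━━━━━━━━━━━━━━━━━┓      
     ┃ FormWidget                        ┃      
     ┠───────────────────────────────────┨      
     ┃> Active:     [x]                  ┃      
     ┃  Public:     [x]                  ┃      
     ┃  Lan┏━━━━━━━━━━━━━━━━━━━━━━━━━━━━━━━━━━━━
     ┃  Add┃ MusicSequencer                     
     ┃  Adm┠────────────────────────────────────
     ┃  Nam┃      ▼1234567                      
     ┃     ┃   Tom·█······                      
     ┃     ┃ Snare·█····█·                      


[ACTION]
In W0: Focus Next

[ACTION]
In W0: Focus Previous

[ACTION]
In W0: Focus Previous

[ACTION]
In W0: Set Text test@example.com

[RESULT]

                                                
                                                
                                                
                                                
                                                
                                                
                                                
                                                
                                                
                                                
     ┏━━━━━━━━━━━━━━━━━━━━━━━━━━━━━━━━━━━┓      
     ┃ FormWidget                        ┃      
     ┠───────────────────────────────────┨      
     ┃  Active:     [x]                  ┃      
     ┃  Public:     [x]                  ┃      
     ┃  Lan┏━━━━━━━━━━━━━━━━━━━━━━━━━━━━━━━━━━━━
     ┃  Add┃ MusicSequencer                     
     ┃  Adm┠────────────────────────────────────
     ┃> Nam┃      ▼1234567                      
     ┃     ┃   Tom·█······                      
     ┃     ┃ Snare·█····█·                      
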